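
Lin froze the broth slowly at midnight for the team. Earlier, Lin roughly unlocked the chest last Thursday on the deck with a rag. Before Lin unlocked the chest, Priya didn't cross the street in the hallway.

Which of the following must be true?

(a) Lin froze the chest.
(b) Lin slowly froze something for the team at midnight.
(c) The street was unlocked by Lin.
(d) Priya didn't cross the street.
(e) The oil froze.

(b)

(a) Not entailed — Lin froze the broth, not the chest; the chest belongs to the unlocking event.
(b) Entailed — the original entails any weakening of itself; this just generalizes the patient.
(c) Not entailed — Lin unlocked the chest, not the street; the street belongs to the crossing event.
(d) Not entailed — dropping 'in the hallway' under negation is not valid — the original leaves open that Priya crossed the street some other way.
(e) Not entailed — the broth is what froze, not the oil.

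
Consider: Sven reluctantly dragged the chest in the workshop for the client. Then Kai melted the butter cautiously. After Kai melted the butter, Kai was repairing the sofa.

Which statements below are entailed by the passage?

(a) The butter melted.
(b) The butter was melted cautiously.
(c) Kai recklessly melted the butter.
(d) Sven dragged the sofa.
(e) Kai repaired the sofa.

(a) Entailed — 'Kai melted the butter' is causative; it entails the inchoative 'the butter melted'.
(b) Entailed — the original entails any weakening of itself; this just generalizes the agent.
(c) Not entailed — 'recklessly' adds a manner not in (and inconsistent with) the original.
(d) Not entailed — Sven dragged the chest, not the sofa; the sofa belongs to the repairing event.
(e) Not entailed — 'was repairing' is progressive on an accomplishment; it does not entail the completed 'repaired'.

(a), (b)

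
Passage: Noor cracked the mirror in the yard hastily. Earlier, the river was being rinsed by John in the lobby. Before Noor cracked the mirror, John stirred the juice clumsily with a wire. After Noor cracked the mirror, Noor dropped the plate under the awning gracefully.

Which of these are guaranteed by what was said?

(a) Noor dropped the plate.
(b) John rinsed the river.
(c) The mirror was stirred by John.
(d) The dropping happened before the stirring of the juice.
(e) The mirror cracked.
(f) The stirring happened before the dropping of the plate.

(a) Entailed — this follows by dropping conjuncts from the dropping event's description.
(b) Entailed — 'rinse' is an activity; 'was rinsing' entails that some rinsing happened, so 'rinsed' holds.
(c) Not entailed — John stirred the juice, not the mirror; the mirror belongs to the cracking event.
(d) Not entailed — the narrative places the stirring before the dropping, not after.
(e) Entailed — 'Noor cracked the mirror' is causative; it entails the inchoative 'the mirror cracked'.
(f) Entailed — the narrative places the stirring before the dropping.

(a), (b), (e), (f)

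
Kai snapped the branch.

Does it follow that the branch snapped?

'Kai snapped the branch' is the causative; it entails the inchoative 'the branch snapped'.

yes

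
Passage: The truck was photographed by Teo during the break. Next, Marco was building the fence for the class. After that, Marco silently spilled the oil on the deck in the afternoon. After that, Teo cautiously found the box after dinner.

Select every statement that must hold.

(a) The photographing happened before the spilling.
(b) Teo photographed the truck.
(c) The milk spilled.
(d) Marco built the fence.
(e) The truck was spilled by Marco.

(a) Entailed — the narrative places the photographing before the spilling.
(b) Entailed — dropping 'during the break' leaves a sub-description the original still satisfies.
(c) Not entailed — the oil is what spilled, not the milk.
(d) Not entailed — 'was building' is progressive on an accomplishment; it does not entail the completed 'built'.
(e) Not entailed — Marco spilled the oil, not the truck; the truck belongs to the photographing event.

(a), (b)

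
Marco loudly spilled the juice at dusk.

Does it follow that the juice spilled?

'Marco spilled the juice' is the causative; it entails the inchoative 'the juice spilled'.

yes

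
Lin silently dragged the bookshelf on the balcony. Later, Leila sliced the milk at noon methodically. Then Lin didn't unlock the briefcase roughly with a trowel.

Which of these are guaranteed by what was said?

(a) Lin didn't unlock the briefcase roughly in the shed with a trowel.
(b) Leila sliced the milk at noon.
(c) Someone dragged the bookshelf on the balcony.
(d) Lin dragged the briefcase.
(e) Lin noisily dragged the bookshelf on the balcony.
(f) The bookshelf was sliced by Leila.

(a) Entailed — under negation, adding a further restriction is entailed: if no such unlocking event occurred, none occurred in the shed either.
(b) Entailed — dropping 'methodically' leaves a sub-description the original still satisfies.
(c) Entailed — dropping 'silently' and generalizing the agent leaves a sub-description the original still satisfies.
(d) Not entailed — Lin dragged the bookshelf, not the briefcase; the briefcase belongs to the unlocking event.
(e) Not entailed — 'noisily' adds a manner not in (and inconsistent with) the original.
(f) Not entailed — Leila sliced the milk, not the bookshelf; the bookshelf belongs to the dragging event.

(a), (b), (c)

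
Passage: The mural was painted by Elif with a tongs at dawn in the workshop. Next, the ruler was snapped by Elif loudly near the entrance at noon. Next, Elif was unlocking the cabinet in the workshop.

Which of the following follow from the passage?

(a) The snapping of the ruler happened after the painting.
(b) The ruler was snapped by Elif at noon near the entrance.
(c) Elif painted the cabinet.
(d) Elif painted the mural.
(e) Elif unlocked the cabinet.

(a) Entailed — the narrative places the painting before the snapping.
(b) Entailed — every conjunct here is already in the original snapping event.
(c) Not entailed — Elif painted the mural, not the cabinet; the cabinet belongs to the unlocking event.
(d) Entailed — dropping 'at dawn', 'in the workshop', 'with a tongs' leaves a sub-description the original still satisfies.
(e) Not entailed — 'was unlocking' is progressive on an accomplishment; it does not entail the completed 'unlocked'.

(a), (b), (d)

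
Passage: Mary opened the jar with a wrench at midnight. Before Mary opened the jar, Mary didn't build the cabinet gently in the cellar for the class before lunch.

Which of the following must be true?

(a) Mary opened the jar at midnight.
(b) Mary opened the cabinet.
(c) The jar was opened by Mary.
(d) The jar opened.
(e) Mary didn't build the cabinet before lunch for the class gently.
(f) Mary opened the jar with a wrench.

(a), (c), (d), (f)

(a) Entailed — the original entails any weakening of itself; this just drops 'with a wrench'.
(b) Not entailed — Mary opened the jar, not the cabinet; the cabinet belongs to the building event.
(c) Entailed — the original entails any weakening of itself; this just drops 'with a wrench', 'at midnight'.
(d) Entailed — 'Mary opened the jar' is causative; it entails the inchoative 'the jar opened'.
(e) Not entailed — dropping 'in the cellar' under negation is not valid — the original leaves open that Mary built the cabinet some other way.
(f) Entailed — the original entails any weakening of itself; this just drops 'at midnight'.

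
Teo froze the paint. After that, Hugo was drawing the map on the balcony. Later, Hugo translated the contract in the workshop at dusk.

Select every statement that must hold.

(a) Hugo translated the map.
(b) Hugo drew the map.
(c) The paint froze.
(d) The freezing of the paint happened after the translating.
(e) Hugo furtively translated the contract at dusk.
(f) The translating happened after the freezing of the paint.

(a) Not entailed — Hugo translated the contract, not the map; the map belongs to the drawing event.
(b) Not entailed — 'was drawing' is progressive on an accomplishment; it does not entail the completed 'drew'.
(c) Entailed — 'Teo froze the paint' is causative; it entails the inchoative 'the paint froze'.
(d) Not entailed — the narrative places the freezing before the translating, not after.
(e) Not entailed — 'furtively' adds information not in the original event.
(f) Entailed — the narrative places the freezing before the translating.

(c), (f)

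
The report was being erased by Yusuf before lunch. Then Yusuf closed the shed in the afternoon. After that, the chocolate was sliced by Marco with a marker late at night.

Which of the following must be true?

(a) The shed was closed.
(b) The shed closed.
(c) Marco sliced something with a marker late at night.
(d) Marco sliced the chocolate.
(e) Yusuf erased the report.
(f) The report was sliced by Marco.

(a), (b), (c), (d)

(a) Entailed — the original entails any weakening of itself; this just drops 'in the afternoon' and generalizes the agent.
(b) Entailed — 'Yusuf closed the shed' is causative; it entails the inchoative 'the shed closed'.
(c) Entailed — the original entails any weakening of itself; this just generalizes the patient.
(d) Entailed — the original entails any weakening of itself; this just drops 'with a marker', 'late at night'.
(e) Not entailed — 'was erasing' is progressive on an accomplishment; it does not entail the completed 'erased'.
(f) Not entailed — Marco sliced the chocolate, not the report; the report belongs to the erasing event.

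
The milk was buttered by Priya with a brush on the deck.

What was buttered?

the milk

'the milk' marks the patient of the buttering event.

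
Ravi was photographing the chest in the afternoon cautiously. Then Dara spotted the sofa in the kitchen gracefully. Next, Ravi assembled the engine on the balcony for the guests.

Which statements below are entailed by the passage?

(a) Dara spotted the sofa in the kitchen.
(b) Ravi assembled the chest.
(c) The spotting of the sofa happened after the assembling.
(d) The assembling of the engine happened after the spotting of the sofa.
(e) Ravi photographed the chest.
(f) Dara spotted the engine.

(a), (d)

(a) Entailed — this follows by dropping conjuncts from the spotting event's description.
(b) Not entailed — Ravi assembled the engine, not the chest; the chest belongs to the photographing event.
(c) Not entailed — the narrative places the spotting before the assembling, not after.
(d) Entailed — the narrative places the spotting before the assembling.
(e) Not entailed — 'was photographing' is progressive on an accomplishment; it does not entail the completed 'photographed'.
(f) Not entailed — Dara spotted the sofa, not the engine; the engine belongs to the assembling event.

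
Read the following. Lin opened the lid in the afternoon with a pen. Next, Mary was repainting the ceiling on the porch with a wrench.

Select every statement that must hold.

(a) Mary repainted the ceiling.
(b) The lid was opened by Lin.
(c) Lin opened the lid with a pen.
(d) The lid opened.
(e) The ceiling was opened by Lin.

(a) Not entailed — 'was repainting' is progressive on an accomplishment; it does not entail the completed 'repainted'.
(b) Entailed — dropping 'in the afternoon', 'with a pen' leaves a sub-description the original still satisfies.
(c) Entailed — the original entails any weakening of itself; this just drops 'in the afternoon'.
(d) Entailed — 'Lin opened the lid' is causative; it entails the inchoative 'the lid opened'.
(e) Not entailed — Lin opened the lid, not the ceiling; the ceiling belongs to the repainting event.

(b), (c), (d)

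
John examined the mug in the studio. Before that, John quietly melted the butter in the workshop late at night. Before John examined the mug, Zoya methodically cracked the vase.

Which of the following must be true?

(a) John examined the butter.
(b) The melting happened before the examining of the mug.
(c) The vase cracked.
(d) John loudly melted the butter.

(a) Not entailed — John examined the mug, not the butter; the butter belongs to the melting event.
(b) Entailed — the narrative places the melting before the examining.
(c) Entailed — 'Zoya cracked the vase' is causative; it entails the inchoative 'the vase cracked'.
(d) Not entailed — 'loudly' adds a manner not in (and inconsistent with) the original.

(b), (c)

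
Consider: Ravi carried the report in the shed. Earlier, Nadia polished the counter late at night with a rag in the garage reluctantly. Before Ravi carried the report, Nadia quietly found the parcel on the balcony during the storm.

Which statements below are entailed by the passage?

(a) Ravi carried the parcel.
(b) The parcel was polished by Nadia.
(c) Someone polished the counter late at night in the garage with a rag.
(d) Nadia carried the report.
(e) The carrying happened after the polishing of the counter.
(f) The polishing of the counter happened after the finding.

(c), (e)

(a) Not entailed — Ravi carried the report, not the parcel; the parcel belongs to the finding event.
(b) Not entailed — Nadia polished the counter, not the parcel; the parcel belongs to the finding event.
(c) Entailed — the original entails any weakening of itself; this just drops 'reluctantly' and generalizes the agent.
(d) Not entailed — the passage has Ravi carrying the report, not Nadia.
(e) Entailed — the narrative places the polishing before the carrying.
(f) Not entailed — the narrative doesn't order the finding relative to the polishing.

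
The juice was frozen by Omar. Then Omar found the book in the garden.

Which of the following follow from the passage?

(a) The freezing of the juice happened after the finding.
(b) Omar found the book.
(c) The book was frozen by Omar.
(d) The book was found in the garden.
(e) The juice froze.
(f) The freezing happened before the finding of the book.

(b), (d), (e), (f)

(a) Not entailed — the narrative places the freezing before the finding, not after.
(b) Entailed — dropping 'in the garden' leaves a sub-description the original still satisfies.
(c) Not entailed — Omar froze the juice, not the book; the book belongs to the finding event.
(d) Entailed — the original entails any weakening of itself; this just generalizes the agent.
(e) Entailed — 'Omar froze the juice' is causative; it entails the inchoative 'the juice froze'.
(f) Entailed — the narrative places the freezing before the finding.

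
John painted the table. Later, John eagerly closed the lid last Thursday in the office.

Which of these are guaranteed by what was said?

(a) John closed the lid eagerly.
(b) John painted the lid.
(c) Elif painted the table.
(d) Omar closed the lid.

(a)

(a) Entailed — this follows by dropping conjuncts from the closing event's description.
(b) Not entailed — John painted the table, not the lid; the lid belongs to the closing event.
(c) Not entailed — the passage has John painting the table, not Elif.
(d) Not entailed — the passage has John closing the lid, not Omar.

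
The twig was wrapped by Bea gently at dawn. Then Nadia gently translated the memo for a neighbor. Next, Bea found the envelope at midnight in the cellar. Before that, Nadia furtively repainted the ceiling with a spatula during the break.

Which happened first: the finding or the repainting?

The connectives place the repainting before the finding.

the repainting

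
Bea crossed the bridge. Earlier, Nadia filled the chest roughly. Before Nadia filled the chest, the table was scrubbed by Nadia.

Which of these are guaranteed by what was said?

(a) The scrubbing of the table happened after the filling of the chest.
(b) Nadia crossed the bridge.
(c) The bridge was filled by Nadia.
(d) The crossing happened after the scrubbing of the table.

(d)

(a) Not entailed — the narrative places the scrubbing before the filling, not after.
(b) Not entailed — the passage has Bea crossing the bridge, not Nadia.
(c) Not entailed — Nadia filled the chest, not the bridge; the bridge belongs to the crossing event.
(d) Entailed — the narrative places the scrubbing before the crossing.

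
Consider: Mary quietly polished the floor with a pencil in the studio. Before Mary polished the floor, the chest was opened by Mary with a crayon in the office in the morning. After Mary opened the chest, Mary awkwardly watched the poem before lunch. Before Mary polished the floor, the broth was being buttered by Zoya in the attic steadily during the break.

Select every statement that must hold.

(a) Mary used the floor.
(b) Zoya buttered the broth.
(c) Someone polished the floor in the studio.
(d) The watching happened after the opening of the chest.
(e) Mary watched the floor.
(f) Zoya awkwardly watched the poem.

(c), (d)

(a) Not entailed — the floor is the patient, not an instrument — Mary used a pencil.
(b) Not entailed — 'was buttering' is progressive on an accomplishment; it does not entail the completed 'buttered'.
(c) Entailed — dropping 'quietly', 'with a pencil' and generalizing the agent leaves a sub-description the original still satisfies.
(d) Entailed — the narrative places the opening before the watching.
(e) Not entailed — Mary watched the poem, not the floor; the floor belongs to the polishing event.
(f) Not entailed — the passage has Mary watching the poem, not Zoya.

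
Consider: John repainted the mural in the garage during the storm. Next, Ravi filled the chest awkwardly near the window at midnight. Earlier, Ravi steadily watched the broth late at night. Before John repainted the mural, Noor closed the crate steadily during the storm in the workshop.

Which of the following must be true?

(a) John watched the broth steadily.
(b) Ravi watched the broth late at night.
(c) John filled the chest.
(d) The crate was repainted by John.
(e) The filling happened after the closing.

(b), (e)

(a) Not entailed — the passage has Ravi watching the broth, not John.
(b) Entailed — dropping 'steadily' leaves a sub-description the original still satisfies.
(c) Not entailed — the passage has Ravi filling the chest, not John.
(d) Not entailed — John repainted the mural, not the crate; the crate belongs to the closing event.
(e) Entailed — the narrative places the closing before the filling.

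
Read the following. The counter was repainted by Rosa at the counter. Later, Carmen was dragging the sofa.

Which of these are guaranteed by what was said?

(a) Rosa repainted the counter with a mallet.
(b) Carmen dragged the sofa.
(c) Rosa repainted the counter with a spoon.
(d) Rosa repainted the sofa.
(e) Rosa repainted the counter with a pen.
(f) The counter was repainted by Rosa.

(b), (f)

(a) Not entailed — 'with a mallet' adds information not in the original event.
(b) Entailed — 'drag' is an activity; 'was dragging' entails that some dragging happened, so 'dragged' holds.
(c) Not entailed — 'with a spoon' adds information not in the original event.
(d) Not entailed — Rosa repainted the counter, not the sofa; the sofa belongs to the dragging event.
(e) Not entailed — 'with a pen' adds information not in the original event.
(f) Entailed — every conjunct here is already in the original repainting event.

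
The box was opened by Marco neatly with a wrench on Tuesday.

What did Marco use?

a wrench

'with a wrench' marks the instrument of the opening event.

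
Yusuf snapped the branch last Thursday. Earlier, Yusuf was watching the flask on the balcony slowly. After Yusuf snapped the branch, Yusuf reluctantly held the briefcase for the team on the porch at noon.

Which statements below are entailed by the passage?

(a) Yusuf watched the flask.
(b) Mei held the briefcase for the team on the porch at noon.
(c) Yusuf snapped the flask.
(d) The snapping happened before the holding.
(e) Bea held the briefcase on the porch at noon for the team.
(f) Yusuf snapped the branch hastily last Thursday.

(a) Entailed — 'watch' is an activity; 'was watching' entails that some watching happened, so 'watched' holds.
(b) Not entailed — the passage has Yusuf holding the briefcase, not Mei.
(c) Not entailed — Yusuf snapped the branch, not the flask; the flask belongs to the watching event.
(d) Entailed — the narrative places the snapping before the holding.
(e) Not entailed — the passage has Yusuf holding the briefcase, not Bea.
(f) Not entailed — 'hastily' adds information not in the original event.

(a), (d)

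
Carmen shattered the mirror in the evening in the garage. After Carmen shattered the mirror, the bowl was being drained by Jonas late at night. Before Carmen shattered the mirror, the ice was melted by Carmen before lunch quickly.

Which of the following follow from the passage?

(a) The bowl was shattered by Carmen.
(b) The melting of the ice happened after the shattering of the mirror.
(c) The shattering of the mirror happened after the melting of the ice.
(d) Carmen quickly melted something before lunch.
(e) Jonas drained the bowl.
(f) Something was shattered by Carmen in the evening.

(a) Not entailed — Carmen shattered the mirror, not the bowl; the bowl belongs to the draining event.
(b) Not entailed — the narrative places the melting before the shattering, not after.
(c) Entailed — the narrative places the melting before the shattering.
(d) Entailed — every conjunct here is already in the original melting event.
(e) Not entailed — 'was draining' is progressive on an accomplishment; it does not entail the completed 'drained'.
(f) Entailed — dropping 'in the garage' and generalizing the patient leaves a sub-description the original still satisfies.

(c), (d), (f)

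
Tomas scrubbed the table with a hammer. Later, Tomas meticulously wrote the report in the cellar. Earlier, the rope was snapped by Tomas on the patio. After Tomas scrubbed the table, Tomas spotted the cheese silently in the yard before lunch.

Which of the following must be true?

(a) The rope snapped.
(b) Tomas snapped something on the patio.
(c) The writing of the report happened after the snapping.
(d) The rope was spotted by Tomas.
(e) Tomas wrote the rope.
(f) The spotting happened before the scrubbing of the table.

(a) Entailed — 'Tomas snapped the rope' is causative; it entails the inchoative 'the rope snapped'.
(b) Entailed — this follows by dropping conjuncts from the snapping event's description.
(c) Entailed — the narrative places the snapping before the writing.
(d) Not entailed — Tomas spotted the cheese, not the rope; the rope belongs to the snapping event.
(e) Not entailed — Tomas wrote the report, not the rope; the rope belongs to the snapping event.
(f) Not entailed — the narrative places the scrubbing before the spotting, not after.

(a), (b), (c)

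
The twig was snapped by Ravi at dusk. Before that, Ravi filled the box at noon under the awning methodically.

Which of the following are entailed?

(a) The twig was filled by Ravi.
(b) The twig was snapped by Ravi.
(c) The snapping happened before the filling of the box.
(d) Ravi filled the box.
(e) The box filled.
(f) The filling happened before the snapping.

(a) Not entailed — Ravi filled the box, not the twig; the twig belongs to the snapping event.
(b) Entailed — every conjunct here is already in the original snapping event.
(c) Not entailed — the narrative places the filling before the snapping, not after.
(d) Entailed — every conjunct here is already in the original filling event.
(e) Entailed — 'Ravi filled the box' is causative; it entails the inchoative 'the box filled'.
(f) Entailed — the narrative places the filling before the snapping.

(b), (d), (e), (f)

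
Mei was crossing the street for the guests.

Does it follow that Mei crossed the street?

no

'was crossing' is progressive; for an accomplishment like 'cross the street', it doesn't entail completion.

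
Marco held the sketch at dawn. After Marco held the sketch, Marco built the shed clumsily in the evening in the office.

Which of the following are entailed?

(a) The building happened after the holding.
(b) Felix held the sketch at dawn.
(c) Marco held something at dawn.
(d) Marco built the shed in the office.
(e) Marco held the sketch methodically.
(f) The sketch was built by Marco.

(a) Entailed — the narrative places the holding before the building.
(b) Not entailed — the passage has Marco holding the sketch, not Felix.
(c) Entailed — this follows by dropping conjuncts from the holding event's description.
(d) Entailed — every conjunct here is already in the original building event.
(e) Not entailed — 'methodically' adds information not in the original event.
(f) Not entailed — Marco built the shed, not the sketch; the sketch belongs to the holding event.

(a), (c), (d)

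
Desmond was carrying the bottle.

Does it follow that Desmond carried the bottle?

yes

'carry' is atelic; if Desmond was carrying the bottle, then Desmond carried the bottle (for some time).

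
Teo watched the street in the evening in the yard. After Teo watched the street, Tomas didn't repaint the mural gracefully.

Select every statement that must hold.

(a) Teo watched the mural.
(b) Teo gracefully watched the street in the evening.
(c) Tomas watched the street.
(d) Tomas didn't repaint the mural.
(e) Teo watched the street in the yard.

(a) Not entailed — Teo watched the street, not the mural; the mural belongs to the repainting event.
(b) Not entailed — 'gracefully' adds information not in the original event.
(c) Not entailed — the passage has Teo watching the street, not Tomas.
(d) Not entailed — dropping 'gracefully' under negation is not valid — the original leaves open that Tomas repainted the mural some other way.
(e) Entailed — the original entails any weakening of itself; this just drops 'in the evening'.

(e)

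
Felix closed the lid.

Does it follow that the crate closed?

no

Nothing is said about any crate; only the lid is affected.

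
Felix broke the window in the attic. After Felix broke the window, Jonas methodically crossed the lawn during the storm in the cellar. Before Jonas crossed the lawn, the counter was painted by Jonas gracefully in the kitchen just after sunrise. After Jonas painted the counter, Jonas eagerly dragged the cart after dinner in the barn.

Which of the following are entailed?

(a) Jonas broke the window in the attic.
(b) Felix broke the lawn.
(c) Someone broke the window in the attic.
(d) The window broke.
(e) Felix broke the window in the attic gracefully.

(c), (d)

(a) Not entailed — the passage has Felix breaking the window, not Jonas.
(b) Not entailed — Felix broke the window, not the lawn; the lawn belongs to the crossing event.
(c) Entailed — the original entails any weakening of itself; this just generalizes the agent.
(d) Entailed — 'Felix broke the window' is causative; it entails the inchoative 'the window broke'.
(e) Not entailed — 'gracefully' adds information not in the original event.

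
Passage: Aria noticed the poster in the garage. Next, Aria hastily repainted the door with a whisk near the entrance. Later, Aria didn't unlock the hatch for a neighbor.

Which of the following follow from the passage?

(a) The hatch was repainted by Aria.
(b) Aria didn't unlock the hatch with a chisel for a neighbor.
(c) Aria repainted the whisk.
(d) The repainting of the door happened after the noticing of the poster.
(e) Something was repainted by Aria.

(a) Not entailed — Aria repainted the door, not the hatch; the hatch belongs to the unlocking event.
(b) Entailed — under negation, adding a further restriction is entailed: if no such unlocking event occurred, none occurred with a chisel either.
(c) Not entailed — the whisk is the instrument, not what was repainted.
(d) Entailed — the narrative places the noticing before the repainting.
(e) Entailed — every conjunct here is already in the original repainting event.

(b), (d), (e)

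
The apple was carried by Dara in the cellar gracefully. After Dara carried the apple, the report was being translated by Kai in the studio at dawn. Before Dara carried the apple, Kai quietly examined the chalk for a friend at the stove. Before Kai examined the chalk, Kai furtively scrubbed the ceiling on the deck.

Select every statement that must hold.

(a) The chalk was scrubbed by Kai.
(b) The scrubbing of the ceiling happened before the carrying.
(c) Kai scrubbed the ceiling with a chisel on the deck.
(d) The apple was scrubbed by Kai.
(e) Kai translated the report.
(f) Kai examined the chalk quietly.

(b), (f)

(a) Not entailed — Kai scrubbed the ceiling, not the chalk; the chalk belongs to the examining event.
(b) Entailed — the narrative places the scrubbing before the carrying.
(c) Not entailed — 'with a chisel' adds information not in the original event.
(d) Not entailed — Kai scrubbed the ceiling, not the apple; the apple belongs to the carrying event.
(e) Not entailed — 'was translating' is progressive on an accomplishment; it does not entail the completed 'translated'.
(f) Entailed — dropping 'for a friend', 'at the stove' leaves a sub-description the original still satisfies.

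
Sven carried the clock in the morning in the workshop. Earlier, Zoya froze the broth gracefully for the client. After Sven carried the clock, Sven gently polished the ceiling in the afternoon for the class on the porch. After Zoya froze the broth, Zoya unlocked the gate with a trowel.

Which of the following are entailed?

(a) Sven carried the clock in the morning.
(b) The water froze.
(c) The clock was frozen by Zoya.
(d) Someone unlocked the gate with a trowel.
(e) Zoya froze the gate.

(a), (d)

(a) Entailed — dropping 'in the workshop' leaves a sub-description the original still satisfies.
(b) Not entailed — the broth is what froze, not the water.
(c) Not entailed — Zoya froze the broth, not the clock; the clock belongs to the carrying event.
(d) Entailed — this follows by dropping conjuncts from the unlocking event's description.
(e) Not entailed — Zoya froze the broth, not the gate; the gate belongs to the unlocking event.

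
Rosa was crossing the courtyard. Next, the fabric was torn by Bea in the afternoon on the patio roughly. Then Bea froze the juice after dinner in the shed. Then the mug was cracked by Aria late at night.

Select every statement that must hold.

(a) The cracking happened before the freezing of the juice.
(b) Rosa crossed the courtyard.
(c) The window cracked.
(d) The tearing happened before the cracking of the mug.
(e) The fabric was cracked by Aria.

(d)

(a) Not entailed — the narrative places the freezing before the cracking, not after.
(b) Not entailed — 'was crossing' is progressive on an accomplishment; it does not entail the completed 'crossed'.
(c) Not entailed — the mug is what cracked, not the window.
(d) Entailed — the narrative places the tearing before the cracking.
(e) Not entailed — Aria cracked the mug, not the fabric; the fabric belongs to the tearing event.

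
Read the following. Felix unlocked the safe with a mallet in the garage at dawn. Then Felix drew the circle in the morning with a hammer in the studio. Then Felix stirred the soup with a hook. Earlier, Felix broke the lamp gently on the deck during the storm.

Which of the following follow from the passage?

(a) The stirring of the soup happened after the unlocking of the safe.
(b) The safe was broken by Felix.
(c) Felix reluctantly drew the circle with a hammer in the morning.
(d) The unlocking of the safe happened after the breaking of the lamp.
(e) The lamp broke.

(a), (e)

(a) Entailed — the narrative places the unlocking before the stirring.
(b) Not entailed — Felix broke the lamp, not the safe; the safe belongs to the unlocking event.
(c) Not entailed — 'reluctantly' adds information not in the original event.
(d) Not entailed — the narrative doesn't order the breaking relative to the unlocking.
(e) Entailed — 'Felix broke the lamp' is causative; it entails the inchoative 'the lamp broke'.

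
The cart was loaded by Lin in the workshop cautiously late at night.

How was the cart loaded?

cautiously

'cautiously' marks the manner of the loading event.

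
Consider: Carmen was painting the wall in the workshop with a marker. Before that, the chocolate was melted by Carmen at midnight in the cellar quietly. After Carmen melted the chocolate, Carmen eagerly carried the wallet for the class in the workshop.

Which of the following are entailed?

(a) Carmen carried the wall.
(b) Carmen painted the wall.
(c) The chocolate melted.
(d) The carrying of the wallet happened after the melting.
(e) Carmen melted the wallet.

(a) Not entailed — Carmen carried the wallet, not the wall; the wall belongs to the painting event.
(b) Not entailed — 'was painting' is progressive on an accomplishment; it does not entail the completed 'painted'.
(c) Entailed — 'Carmen melted the chocolate' is causative; it entails the inchoative 'the chocolate melted'.
(d) Entailed — the narrative places the melting before the carrying.
(e) Not entailed — Carmen melted the chocolate, not the wallet; the wallet belongs to the carrying event.

(c), (d)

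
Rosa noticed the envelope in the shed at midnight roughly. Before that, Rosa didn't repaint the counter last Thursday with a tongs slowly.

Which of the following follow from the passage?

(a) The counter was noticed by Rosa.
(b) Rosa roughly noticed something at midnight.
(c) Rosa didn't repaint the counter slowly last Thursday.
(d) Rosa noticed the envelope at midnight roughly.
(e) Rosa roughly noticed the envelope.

(b), (d), (e)

(a) Not entailed — Rosa noticed the envelope, not the counter; the counter belongs to the repainting event.
(b) Entailed — the original entails any weakening of itself; this just drops 'in the shed' and generalizes the patient.
(c) Not entailed — dropping 'with a tongs' under negation is not valid — the original leaves open that Rosa repainted the counter some other way.
(d) Entailed — dropping 'in the shed' leaves a sub-description the original still satisfies.
(e) Entailed — this follows by dropping conjuncts from the noticing event's description.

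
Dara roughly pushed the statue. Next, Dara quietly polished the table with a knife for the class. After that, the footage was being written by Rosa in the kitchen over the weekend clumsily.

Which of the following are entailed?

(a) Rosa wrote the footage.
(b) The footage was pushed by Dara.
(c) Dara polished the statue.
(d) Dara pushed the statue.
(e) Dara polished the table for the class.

(a) Not entailed — 'was writing' is progressive on an accomplishment; it does not entail the completed 'wrote'.
(b) Not entailed — Dara pushed the statue, not the footage; the footage belongs to the writing event.
(c) Not entailed — Dara polished the table, not the statue; the statue belongs to the pushing event.
(d) Entailed — the original entails any weakening of itself; this just drops 'roughly'.
(e) Entailed — every conjunct here is already in the original polishing event.

(d), (e)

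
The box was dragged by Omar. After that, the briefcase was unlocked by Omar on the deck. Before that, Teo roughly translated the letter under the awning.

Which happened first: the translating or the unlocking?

the translating

The connectives place the translating before the unlocking.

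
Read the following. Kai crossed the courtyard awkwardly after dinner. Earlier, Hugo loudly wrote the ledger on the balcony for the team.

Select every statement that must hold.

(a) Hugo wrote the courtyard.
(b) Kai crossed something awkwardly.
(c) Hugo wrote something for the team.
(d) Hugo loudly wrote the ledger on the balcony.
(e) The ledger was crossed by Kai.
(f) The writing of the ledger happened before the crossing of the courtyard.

(a) Not entailed — Hugo wrote the ledger, not the courtyard; the courtyard belongs to the crossing event.
(b) Entailed — the original entails any weakening of itself; this just drops 'after dinner' and generalizes the patient.
(c) Entailed — the original entails any weakening of itself; this just drops 'loudly', 'on the balcony' and generalizes the patient.
(d) Entailed — dropping 'for the team' leaves a sub-description the original still satisfies.
(e) Not entailed — Kai crossed the courtyard, not the ledger; the ledger belongs to the writing event.
(f) Entailed — the narrative places the writing before the crossing.

(b), (c), (d), (f)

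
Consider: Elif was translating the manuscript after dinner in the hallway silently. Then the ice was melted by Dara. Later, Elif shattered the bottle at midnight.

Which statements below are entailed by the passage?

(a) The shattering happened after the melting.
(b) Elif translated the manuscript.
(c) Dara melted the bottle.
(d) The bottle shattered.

(a) Entailed — the narrative places the melting before the shattering.
(b) Not entailed — 'was translating' is progressive on an accomplishment; it does not entail the completed 'translated'.
(c) Not entailed — Dara melted the ice, not the bottle; the bottle belongs to the shattering event.
(d) Entailed — 'Elif shattered the bottle' is causative; it entails the inchoative 'the bottle shattered'.

(a), (d)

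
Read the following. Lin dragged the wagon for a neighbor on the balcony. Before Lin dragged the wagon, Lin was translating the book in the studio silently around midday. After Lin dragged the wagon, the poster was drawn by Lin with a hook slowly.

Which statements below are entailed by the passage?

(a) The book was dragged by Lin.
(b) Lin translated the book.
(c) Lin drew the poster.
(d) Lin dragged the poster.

(a) Not entailed — Lin dragged the wagon, not the book; the book belongs to the translating event.
(b) Not entailed — 'was translating' is progressive on an accomplishment; it does not entail the completed 'translated'.
(c) Entailed — this follows by dropping conjuncts from the drawing event's description.
(d) Not entailed — Lin dragged the wagon, not the poster; the poster belongs to the drawing event.

(c)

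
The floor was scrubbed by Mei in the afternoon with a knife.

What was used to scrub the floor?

a knife

'with a knife' marks the instrument of the scrubbing event.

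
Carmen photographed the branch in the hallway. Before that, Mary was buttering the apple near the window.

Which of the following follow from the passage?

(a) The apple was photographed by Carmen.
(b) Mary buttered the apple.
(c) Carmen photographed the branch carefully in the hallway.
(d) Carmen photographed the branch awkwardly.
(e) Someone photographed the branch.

(e)

(a) Not entailed — Carmen photographed the branch, not the apple; the apple belongs to the buttering event.
(b) Not entailed — 'was buttering' is progressive on an accomplishment; it does not entail the completed 'buttered'.
(c) Not entailed — 'carefully' adds information not in the original event.
(d) Not entailed — 'awkwardly' adds information not in the original event.
(e) Entailed — the original entails any weakening of itself; this just drops 'in the hallway' and generalizes the agent.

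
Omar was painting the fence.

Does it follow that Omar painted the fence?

'was painting' is progressive; for an accomplishment like 'paint the fence', it doesn't entail completion.

no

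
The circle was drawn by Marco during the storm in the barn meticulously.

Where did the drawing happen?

in the barn

'in the barn' marks the location of the drawing event.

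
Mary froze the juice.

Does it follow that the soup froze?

Nothing is said about any soup; only the juice is affected.

no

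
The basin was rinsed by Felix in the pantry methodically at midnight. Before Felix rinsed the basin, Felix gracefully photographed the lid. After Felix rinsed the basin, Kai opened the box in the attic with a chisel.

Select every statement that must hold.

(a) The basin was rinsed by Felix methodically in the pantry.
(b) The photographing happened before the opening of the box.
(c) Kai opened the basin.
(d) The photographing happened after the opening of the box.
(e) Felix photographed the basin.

(a), (b)

(a) Entailed — the original entails any weakening of itself; this just drops 'at midnight'.
(b) Entailed — the narrative places the photographing before the opening.
(c) Not entailed — Kai opened the box, not the basin; the basin belongs to the rinsing event.
(d) Not entailed — the narrative places the photographing before the opening, not after.
(e) Not entailed — Felix photographed the lid, not the basin; the basin belongs to the rinsing event.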